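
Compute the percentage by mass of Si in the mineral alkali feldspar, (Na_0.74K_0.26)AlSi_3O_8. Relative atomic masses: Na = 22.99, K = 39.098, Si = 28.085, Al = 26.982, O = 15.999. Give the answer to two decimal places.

M((Na_0.74K_0.26)AlSi_3O_8) = 266.407 g/mol.
Si contributes 3 × 28.085 = 84.255 g per mole.
84.255/266.407 = 0.3163 → 31.63%.

31.63 wt%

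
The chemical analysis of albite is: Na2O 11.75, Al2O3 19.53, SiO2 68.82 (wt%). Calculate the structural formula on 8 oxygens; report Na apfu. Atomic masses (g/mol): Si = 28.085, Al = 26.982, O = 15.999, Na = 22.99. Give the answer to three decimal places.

0.993 Na apfu

11.75 wt% Na2O ÷ 61.979 g/mol = 0.18958 mol, giving 0.37916 Na and 0.18958 O.
19.53 wt% Al2O3 ÷ 101.961 g/mol = 0.19154 mol, giving 0.38308 Al and 0.57462 O.
68.82 wt% SiO2 ÷ 60.083 g/mol = 1.14542 mol, giving 1.14542 Si and 2.29084 O.
Oxygen sums to 3.05504; scaling by 8/3.05504 = 2.61862 puts the formula on 8 O.
Na: 0.37916 × 2.61862 = 0.993 atoms per formula unit.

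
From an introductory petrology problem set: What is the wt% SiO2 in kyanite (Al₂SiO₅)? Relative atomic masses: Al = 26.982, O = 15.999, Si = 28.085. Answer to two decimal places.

37.08 wt%

Molar mass of Al₂SiO₅ = 2·26.982 + 1·28.085 + 5·15.999 = 162.044 g/mol.
Each formula unit contains 1 Si, equivalent to 1/1 = 1.0000 mol SiO2.
M(SiO2) = 1×28.085 + 2×15.999 = 60.083 g/mol.
Mass of SiO2 per formula unit = 1.0000 × 60.083 = 60.083 g.
SiO2 wt% = 60.083 / 162.044 × 100 = 37.08%.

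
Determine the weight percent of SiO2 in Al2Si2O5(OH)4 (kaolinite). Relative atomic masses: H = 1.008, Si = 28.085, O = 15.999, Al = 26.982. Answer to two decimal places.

46.55 wt%

M(Al2Si2O5(OH)4) = 258.157 g/mol; M(SiO2) = 60.083 g/mol.
Moles SiO2 per formula unit = 2 Si ÷ 1 = 2.0000.
SiO2 fraction = (2.0000 × 60.083) / 258.157 = 120.166/258.157 = 0.4655.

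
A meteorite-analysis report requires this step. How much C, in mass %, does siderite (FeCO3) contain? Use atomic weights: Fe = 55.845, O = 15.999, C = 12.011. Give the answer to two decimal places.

M(FeCO3) = 115.853 g/mol.
C contributes 1 × 12.011 = 12.011 g per mole.
12.011/115.853 = 0.1037 → 10.37%.

10.37 mass %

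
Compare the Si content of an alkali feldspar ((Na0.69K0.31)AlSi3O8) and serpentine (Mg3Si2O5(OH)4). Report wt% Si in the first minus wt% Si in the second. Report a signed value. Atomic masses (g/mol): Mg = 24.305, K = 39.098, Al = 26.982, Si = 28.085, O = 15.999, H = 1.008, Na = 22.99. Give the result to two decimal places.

11.26 percentage points

First mineral: 84.255 g Si in 267.212 g formula = 31.53 wt% Si.
Second mineral: 56.170 g Si in 277.108 g formula = 20.27 wt% Si.
31.53% − 20.27% gives a difference of 11.26 percentage points.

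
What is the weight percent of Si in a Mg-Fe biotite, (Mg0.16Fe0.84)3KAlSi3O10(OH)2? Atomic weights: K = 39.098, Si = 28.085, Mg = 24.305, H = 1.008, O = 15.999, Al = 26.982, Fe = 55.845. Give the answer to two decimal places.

Molar mass of (Mg0.16Fe0.84)3KAlSi3O10(OH)2: 0.48×24.305 + 2.52×55.845 + 1×39.098 + 1×26.982 + 3×28.085 + 12×15.999 + 2×1.008 = 496.735 g/mol.
Mass of Si per formula unit: 3 × 28.085 = 84.255 g.
Weight fraction Si = 84.255 / 496.735 = 0.1696.

16.96 mass %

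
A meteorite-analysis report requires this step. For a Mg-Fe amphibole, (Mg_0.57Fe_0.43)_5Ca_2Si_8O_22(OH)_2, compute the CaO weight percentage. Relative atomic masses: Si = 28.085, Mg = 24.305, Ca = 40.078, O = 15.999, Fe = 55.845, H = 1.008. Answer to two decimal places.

M((Mg_0.57Fe_0.43)_5Ca_2Si_8O_22(OH)_2) = 880.164 g/mol; M(CaO) = 56.077 g/mol.
Moles CaO per formula unit = 2 Ca ÷ 1 = 2.0000.
CaO fraction = (2.0000 × 56.077) / 880.164 = 112.154/880.164 = 0.1274.

12.74 wt%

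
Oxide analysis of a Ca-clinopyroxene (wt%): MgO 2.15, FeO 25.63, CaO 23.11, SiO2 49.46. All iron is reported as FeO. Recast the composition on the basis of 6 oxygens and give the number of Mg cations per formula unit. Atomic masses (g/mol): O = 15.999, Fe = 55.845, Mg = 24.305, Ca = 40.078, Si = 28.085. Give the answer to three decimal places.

0.130 Mg apfu

2.15 wt% MgO ÷ 40.304 g/mol = 0.05334 mol, giving 0.05334 Mg and 0.05334 O.
25.63 wt% FeO ÷ 71.844 g/mol = 0.35675 mol, giving 0.35675 Fe and 0.35675 O.
23.11 wt% CaO ÷ 56.077 g/mol = 0.41211 mol, giving 0.41211 Ca and 0.41211 O.
49.46 wt% SiO2 ÷ 60.083 g/mol = 0.82319 mol, giving 0.82319 Si and 1.64638 O.
Oxygen sums to 2.46858; scaling by 6/2.46858 = 2.43055 puts the formula on 6 O.
Mg: 0.05334 × 2.43055 = 0.130 atoms per formula unit.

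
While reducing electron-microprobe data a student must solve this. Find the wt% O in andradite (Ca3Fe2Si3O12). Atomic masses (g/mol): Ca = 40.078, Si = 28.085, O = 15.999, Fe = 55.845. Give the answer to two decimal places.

Formula mass = 3×40.078 + 2×55.845 + 3×28.085 + 12×15.999 = 508.167 g/mol, of which 191.988 g is O.
So O makes up 191.988/508.167 = 0.3778 of the mass, i.e. 37.78%.

37.78 wt%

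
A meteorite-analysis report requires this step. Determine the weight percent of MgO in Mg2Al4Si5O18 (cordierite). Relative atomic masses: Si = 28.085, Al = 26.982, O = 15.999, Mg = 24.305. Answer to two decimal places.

13.78 wt%

M(Mg2Al4Si5O18) = 584.945 g/mol; M(MgO) = 40.304 g/mol.
Moles MgO per formula unit = 2 Mg ÷ 1 = 2.0000.
MgO fraction = (2.0000 × 40.304) / 584.945 = 80.608/584.945 = 0.1378.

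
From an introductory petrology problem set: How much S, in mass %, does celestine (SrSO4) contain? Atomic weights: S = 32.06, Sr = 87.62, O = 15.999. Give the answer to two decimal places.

17.45 mass %

Molar mass of SrSO4: 1*87.62 + 1*32.06 + 4*15.999 = 183.676 g/mol.
Mass of S per formula unit: 1 × 32.06 = 32.060 g.
Weight fraction S = 32.060 / 183.676 = 0.1745.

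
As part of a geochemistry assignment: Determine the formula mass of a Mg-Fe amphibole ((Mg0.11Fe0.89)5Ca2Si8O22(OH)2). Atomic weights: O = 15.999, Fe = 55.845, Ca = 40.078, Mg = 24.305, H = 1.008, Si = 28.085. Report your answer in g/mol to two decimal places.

The formula mass is the sum 0.55×24.305 + 4.45×55.845 + 2×40.078 + 8×28.085 + 24×15.999 + 2×1.008.

952.71 g/mol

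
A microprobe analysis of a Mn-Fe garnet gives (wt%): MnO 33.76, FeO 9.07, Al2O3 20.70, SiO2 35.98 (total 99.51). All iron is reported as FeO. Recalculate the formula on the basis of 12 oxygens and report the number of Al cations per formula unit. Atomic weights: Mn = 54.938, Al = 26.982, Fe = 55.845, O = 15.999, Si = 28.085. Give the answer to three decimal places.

2.023 Al apfu

MnO: 33.76/70.937 = 0.47592 mol → 0.47592 mol Mn, 0.47592 mol O.
FeO: 9.07/71.844 = 0.12625 mol → 0.12625 mol Fe, 0.12625 mol O.
Al2O3: 20.70/101.961 = 0.20302 mol → 0.40604 mol Al, 0.60906 mol O.
SiO2: 35.98/60.083 = 0.59884 mol → 0.59884 mol Si, 1.19768 mol O.
Total oxygen = 2.40891 mol. Normalization factor = 12/2.40891 = 4.98151.
Al per 12 O = 0.40604 × 4.98151 = 2.023.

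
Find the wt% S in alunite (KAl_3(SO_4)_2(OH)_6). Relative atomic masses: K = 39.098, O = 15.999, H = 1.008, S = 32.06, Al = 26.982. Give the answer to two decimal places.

Molar mass of KAl_3(SO_4)_2(OH)_6: 1*39.098 + 3*26.982 + 2*32.06 + 14*15.999 + 6*1.008 = 414.198 g/mol.
Mass of S per formula unit: 2 × 32.06 = 64.120 g.
Weight fraction S = 64.120 / 414.198 = 0.1548.

15.48 mass %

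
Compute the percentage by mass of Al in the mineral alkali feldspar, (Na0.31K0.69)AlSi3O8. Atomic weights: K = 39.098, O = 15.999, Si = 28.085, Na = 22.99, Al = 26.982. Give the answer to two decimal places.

M((Na0.31K0.69)AlSi3O8) = 273.334 g/mol.
Al contributes 1 × 26.982 = 26.982 g per mole.
26.982/273.334 = 0.0987 → 9.87%.

9.87 mass %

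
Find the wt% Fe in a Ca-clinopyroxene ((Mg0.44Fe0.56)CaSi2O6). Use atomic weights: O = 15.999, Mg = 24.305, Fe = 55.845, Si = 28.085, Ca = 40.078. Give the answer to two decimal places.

13.35 wt%

Formula mass = 0.44·24.305 + 0.56·55.845 + 1·40.078 + 2·28.085 + 6·15.999 = 234.209 g/mol, of which 31.273 g is Fe.
So Fe makes up 31.273/234.209 = 0.1335 of the mass, i.e. 13.35%.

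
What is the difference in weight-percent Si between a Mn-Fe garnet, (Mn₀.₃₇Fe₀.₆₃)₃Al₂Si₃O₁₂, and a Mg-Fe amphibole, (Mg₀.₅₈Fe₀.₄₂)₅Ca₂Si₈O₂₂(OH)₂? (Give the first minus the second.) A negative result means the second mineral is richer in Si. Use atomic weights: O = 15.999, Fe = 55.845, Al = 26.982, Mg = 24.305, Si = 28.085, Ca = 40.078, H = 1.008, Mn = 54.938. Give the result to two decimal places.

-8.61 percentage points

Si in (Mn₀.₃₇Fe₀.₆₃)₃Al₂Si₃O₁₂: molar mass 496.735 g/mol; 3×28.085 = 84.255 g → 16.96 wt%.
Si in (Mg₀.₅₈Fe₀.₄₂)₅Ca₂Si₈O₂₂(OH)₂: molar mass 878.587 g/mol; 8×28.085 = 224.680 g → 25.57 wt%.
Difference = 16.96 − 25.57 = -8.61 percentage points.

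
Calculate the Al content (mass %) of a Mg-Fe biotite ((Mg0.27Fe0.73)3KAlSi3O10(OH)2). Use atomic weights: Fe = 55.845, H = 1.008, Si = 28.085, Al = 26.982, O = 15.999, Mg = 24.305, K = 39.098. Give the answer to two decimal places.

5.55 mass %

M((Mg0.27Fe0.73)3KAlSi3O10(OH)2) = 486.327 g/mol.
Al contributes 1 × 26.982 = 26.982 g per mole.
26.982/486.327 = 0.0555 → 5.55%.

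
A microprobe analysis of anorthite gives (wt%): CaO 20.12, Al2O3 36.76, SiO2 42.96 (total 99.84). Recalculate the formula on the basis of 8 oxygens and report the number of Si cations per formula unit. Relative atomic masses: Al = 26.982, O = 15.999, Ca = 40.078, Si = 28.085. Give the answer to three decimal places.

1.993 Si apfu

20.12 wt% CaO ÷ 56.077 g/mol = 0.35879 mol, giving 0.35879 Ca and 0.35879 O.
36.76 wt% Al2O3 ÷ 101.961 g/mol = 0.36053 mol, giving 0.72106 Al and 1.08159 O.
42.96 wt% SiO2 ÷ 60.083 g/mol = 0.71501 mol, giving 0.71501 Si and 1.43002 O.
Oxygen sums to 2.87040; scaling by 8/2.87040 = 2.78707 puts the formula on 8 O.
Si: 0.71501 × 2.78707 = 1.993 atoms per formula unit.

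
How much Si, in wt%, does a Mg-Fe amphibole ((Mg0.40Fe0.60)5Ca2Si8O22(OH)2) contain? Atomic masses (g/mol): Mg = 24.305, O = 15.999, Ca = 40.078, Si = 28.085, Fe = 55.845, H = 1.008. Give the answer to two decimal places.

Formula mass = 2*24.305 + 3*55.845 + 2*40.078 + 8*28.085 + 24*15.999 + 2*1.008 = 906.973 g/mol, of which 224.680 g is Si.
So Si makes up 224.680/906.973 = 0.2477 of the mass, i.e. 24.77%.

24.77 wt%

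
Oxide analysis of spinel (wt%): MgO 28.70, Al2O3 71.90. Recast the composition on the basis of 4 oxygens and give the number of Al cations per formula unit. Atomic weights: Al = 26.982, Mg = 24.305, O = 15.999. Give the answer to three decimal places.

MgO: 28.70/40.304 = 0.71209 mol → 0.71209 mol Mg, 0.71209 mol O.
Al2O3: 71.90/101.961 = 0.70517 mol → 1.41034 mol Al, 2.11551 mol O.
Total oxygen = 2.82760 mol. Normalization factor = 4/2.82760 = 1.41463.
Al per 4 O = 1.41034 × 1.41463 = 1.995.

1.995 Al apfu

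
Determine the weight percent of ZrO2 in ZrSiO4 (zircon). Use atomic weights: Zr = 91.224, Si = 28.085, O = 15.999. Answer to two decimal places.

67.22 wt%

Molar mass of ZrSiO4 = 1×91.224 + 1×28.085 + 4×15.999 = 183.305 g/mol.
Each formula unit contains 1 Zr, equivalent to 1/1 = 1.0000 mol ZrO2.
M(ZrO2) = 1×91.224 + 2×15.999 = 123.222 g/mol.
Mass of ZrO2 per formula unit = 1.0000 × 123.222 = 123.222 g.
ZrO2 wt% = 123.222 / 183.305 × 100 = 67.22%.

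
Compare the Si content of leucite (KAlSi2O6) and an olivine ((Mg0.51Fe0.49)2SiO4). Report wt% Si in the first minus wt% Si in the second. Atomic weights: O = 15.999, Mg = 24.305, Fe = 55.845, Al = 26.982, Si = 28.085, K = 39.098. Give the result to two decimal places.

M(KAlSi2O6) = 218.244 g/mol, so wt% Si = 56.170/218.244 × 100 = 25.74%.
M((Mg0.51Fe0.49)2SiO4) = 171.600 g/mol, so wt% Si = 28.085/171.600 × 100 = 16.37%.
25.74 − 16.37 = 9.37 pp.

9.37 percentage points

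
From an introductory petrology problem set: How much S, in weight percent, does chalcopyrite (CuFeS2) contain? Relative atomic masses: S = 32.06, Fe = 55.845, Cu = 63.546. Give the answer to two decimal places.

M(CuFeS2) = 183.511 g/mol.
S contributes 2 × 32.06 = 64.120 g per mole.
64.120/183.511 = 0.3494 → 34.94%.

34.94 weight percent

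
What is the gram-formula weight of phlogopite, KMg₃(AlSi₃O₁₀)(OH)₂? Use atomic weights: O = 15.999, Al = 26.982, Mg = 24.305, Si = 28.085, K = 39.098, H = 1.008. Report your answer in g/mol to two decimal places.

417.25 g/mol

The formula mass is the sum 1·39.098 + 3·24.305 + 1·26.982 + 3·28.085 + 12·15.999 + 2·1.008.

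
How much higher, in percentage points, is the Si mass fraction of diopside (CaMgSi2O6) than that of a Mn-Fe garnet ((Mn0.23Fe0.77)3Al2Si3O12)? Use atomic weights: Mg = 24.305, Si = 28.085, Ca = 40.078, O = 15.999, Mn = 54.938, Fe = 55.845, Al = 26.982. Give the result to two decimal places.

M(CaMgSi2O6) = 216.547 g/mol, so wt% Si = 56.170/216.547 × 100 = 25.94%.
M((Mn0.23Fe0.77)3Al2Si3O12) = 497.116 g/mol, so wt% Si = 84.255/497.116 × 100 = 16.95%.
25.94 − 16.95 = 8.99 pp.

8.99 percentage points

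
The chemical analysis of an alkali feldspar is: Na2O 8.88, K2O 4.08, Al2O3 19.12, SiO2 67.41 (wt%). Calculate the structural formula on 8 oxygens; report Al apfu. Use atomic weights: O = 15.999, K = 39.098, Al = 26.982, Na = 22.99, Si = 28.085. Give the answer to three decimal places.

1.002 Al apfu

8.88 wt% Na2O ÷ 61.979 g/mol = 0.14327 mol, giving 0.28654 Na and 0.14327 O.
4.08 wt% K2O ÷ 94.195 g/mol = 0.04331 mol, giving 0.08662 K and 0.04331 O.
19.12 wt% Al2O3 ÷ 101.961 g/mol = 0.18752 mol, giving 0.37504 Al and 0.56256 O.
67.41 wt% SiO2 ÷ 60.083 g/mol = 1.12195 mol, giving 1.12195 Si and 2.24390 O.
Oxygen sums to 2.99304; scaling by 8/2.99304 = 2.67287 puts the formula on 8 O.
Al: 0.37504 × 2.67287 = 1.002 atoms per formula unit.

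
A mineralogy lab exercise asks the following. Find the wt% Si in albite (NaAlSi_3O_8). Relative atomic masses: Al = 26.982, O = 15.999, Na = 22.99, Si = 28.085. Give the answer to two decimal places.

Formula mass = 1·22.99 + 1·26.982 + 3·28.085 + 8·15.999 = 262.219 g/mol, of which 84.255 g is Si.
So Si makes up 84.255/262.219 = 0.3213 of the mass, i.e. 32.13%.

32.13 wt%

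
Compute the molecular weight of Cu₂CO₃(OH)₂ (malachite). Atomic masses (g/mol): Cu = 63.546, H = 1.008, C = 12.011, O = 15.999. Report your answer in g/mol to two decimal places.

221.11 g/mol

Cu: 2 × 63.546 = 127.0920
C: 1 × 12.011 = 12.0110
O: 5 × 15.999 = 79.9950
H: 2 × 1.008 = 2.0160
Summing the contributions gives the formula mass.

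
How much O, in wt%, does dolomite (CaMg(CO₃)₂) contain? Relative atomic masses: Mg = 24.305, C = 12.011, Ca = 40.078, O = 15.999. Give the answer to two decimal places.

52.06 wt%

Molar mass of CaMg(CO₃)₂: 1×40.078 + 1×24.305 + 2×12.011 + 6×15.999 = 184.399 g/mol.
Mass of O per formula unit: 6 × 15.999 = 95.994 g.
Weight fraction O = 95.994 / 184.399 = 0.5206.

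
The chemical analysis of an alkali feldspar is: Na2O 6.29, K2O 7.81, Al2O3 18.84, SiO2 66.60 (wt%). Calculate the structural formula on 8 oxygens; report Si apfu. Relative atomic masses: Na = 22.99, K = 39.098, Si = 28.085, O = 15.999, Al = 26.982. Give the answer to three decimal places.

3.000 Si apfu

6.29 wt% Na2O ÷ 61.979 g/mol = 0.10149 mol, giving 0.20298 Na and 0.10149 O.
7.81 wt% K2O ÷ 94.195 g/mol = 0.08291 mol, giving 0.16582 K and 0.08291 O.
18.84 wt% Al2O3 ÷ 101.961 g/mol = 0.18478 mol, giving 0.36956 Al and 0.55434 O.
66.60 wt% SiO2 ÷ 60.083 g/mol = 1.10847 mol, giving 1.10847 Si and 2.21694 O.
Oxygen sums to 2.95568; scaling by 8/2.95568 = 2.70665 puts the formula on 8 O.
Si: 1.10847 × 2.70665 = 3.000 atoms per formula unit.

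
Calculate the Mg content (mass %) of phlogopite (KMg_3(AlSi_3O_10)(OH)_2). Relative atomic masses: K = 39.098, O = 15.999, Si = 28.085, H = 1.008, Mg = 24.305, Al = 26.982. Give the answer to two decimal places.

17.47 mass %

Molar mass of KMg_3(AlSi_3O_10)(OH)_2: 1×39.098 + 3×24.305 + 1×26.982 + 3×28.085 + 12×15.999 + 2×1.008 = 417.254 g/mol.
Mass of Mg per formula unit: 3 × 24.305 = 72.915 g.
Weight fraction Mg = 72.915 / 417.254 = 0.1747.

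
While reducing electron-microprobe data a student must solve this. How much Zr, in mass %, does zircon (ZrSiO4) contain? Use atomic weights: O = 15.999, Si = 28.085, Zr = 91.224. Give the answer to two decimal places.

M(ZrSiO4) = 183.305 g/mol.
Zr contributes 1 × 91.224 = 91.224 g per mole.
91.224/183.305 = 0.4977 → 49.77%.

49.77 mass %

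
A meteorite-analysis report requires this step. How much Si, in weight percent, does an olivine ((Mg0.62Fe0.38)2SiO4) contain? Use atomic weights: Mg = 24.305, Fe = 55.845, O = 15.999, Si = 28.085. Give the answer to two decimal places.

17.06 weight percent

Molar mass of (Mg0.62Fe0.38)2SiO4: 1.24*24.305 + 0.76*55.845 + 1*28.085 + 4*15.999 = 164.661 g/mol.
Mass of Si per formula unit: 1 × 28.085 = 28.085 g.
Weight fraction Si = 28.085 / 164.661 = 0.1706.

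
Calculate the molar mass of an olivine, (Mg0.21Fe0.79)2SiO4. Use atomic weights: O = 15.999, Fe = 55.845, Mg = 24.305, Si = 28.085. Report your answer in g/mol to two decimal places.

Mg: 0.42 × 24.305 = 10.2081
Fe: 1.58 × 55.845 = 88.2351
Si: 1 × 28.085 = 28.0850
O: 4 × 15.999 = 63.9960
Summing the contributions gives the formula mass.

190.52 g/mol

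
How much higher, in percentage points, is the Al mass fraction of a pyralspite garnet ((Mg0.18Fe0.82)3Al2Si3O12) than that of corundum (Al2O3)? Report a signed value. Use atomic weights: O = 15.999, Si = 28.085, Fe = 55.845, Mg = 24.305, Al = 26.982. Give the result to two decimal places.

First mineral: 53.964 g Al in 480.710 g formula = 11.23 wt% Al.
Second mineral: 53.964 g Al in 101.961 g formula = 52.93 wt% Al.
11.23% − 52.93% gives a difference of -41.70 percentage points.

-41.70 percentage points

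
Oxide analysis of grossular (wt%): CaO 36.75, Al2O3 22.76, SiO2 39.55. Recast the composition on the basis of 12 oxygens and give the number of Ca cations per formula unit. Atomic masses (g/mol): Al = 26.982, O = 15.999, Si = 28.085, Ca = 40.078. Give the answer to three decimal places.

2.977 Ca apfu

CaO: 36.75/56.077 = 0.65535 mol → 0.65535 mol Ca, 0.65535 mol O.
Al2O3: 22.76/101.961 = 0.22322 mol → 0.44644 mol Al, 0.66966 mol O.
SiO2: 39.55/60.083 = 0.65826 mol → 0.65826 mol Si, 1.31652 mol O.
Total oxygen = 2.64153 mol. Normalization factor = 12/2.64153 = 4.54282.
Ca per 12 O = 0.65535 × 4.54282 = 2.977.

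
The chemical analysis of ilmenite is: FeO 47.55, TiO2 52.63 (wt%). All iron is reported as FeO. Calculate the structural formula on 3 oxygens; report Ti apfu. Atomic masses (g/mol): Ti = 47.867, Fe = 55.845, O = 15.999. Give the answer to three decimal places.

0.999 Ti apfu

47.55 wt% FeO ÷ 71.844 g/mol = 0.66185 mol, giving 0.66185 Fe and 0.66185 O.
52.63 wt% TiO2 ÷ 79.865 g/mol = 0.65899 mol, giving 0.65899 Ti and 1.31798 O.
Oxygen sums to 1.97983; scaling by 3/1.97983 = 1.51528 puts the formula on 3 O.
Ti: 0.65899 × 1.51528 = 0.999 atoms per formula unit.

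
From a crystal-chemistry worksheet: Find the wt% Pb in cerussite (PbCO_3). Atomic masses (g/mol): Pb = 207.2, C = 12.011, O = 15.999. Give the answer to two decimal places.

Molar mass of PbCO_3: 1×207.2 + 1×12.011 + 3×15.999 = 267.208 g/mol.
Mass of Pb per formula unit: 1 × 207.2 = 207.200 g.
Weight fraction Pb = 207.200 / 267.208 = 0.7754.

77.54 wt%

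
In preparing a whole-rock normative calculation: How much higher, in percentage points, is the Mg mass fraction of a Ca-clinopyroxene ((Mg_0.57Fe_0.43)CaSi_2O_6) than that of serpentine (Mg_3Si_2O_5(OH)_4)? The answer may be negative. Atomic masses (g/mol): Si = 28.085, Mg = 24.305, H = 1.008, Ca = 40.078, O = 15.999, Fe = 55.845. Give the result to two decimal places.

-20.29 percentage points

Mg in (Mg_0.57Fe_0.43)CaSi_2O_6: molar mass 230.109 g/mol; 0.57×24.305 = 13.854 g → 6.02 wt%.
Mg in Mg_3Si_2O_5(OH)_4: molar mass 277.108 g/mol; 3×24.305 = 72.915 g → 26.31 wt%.
Difference = 6.02 − 26.31 = -20.29 percentage points.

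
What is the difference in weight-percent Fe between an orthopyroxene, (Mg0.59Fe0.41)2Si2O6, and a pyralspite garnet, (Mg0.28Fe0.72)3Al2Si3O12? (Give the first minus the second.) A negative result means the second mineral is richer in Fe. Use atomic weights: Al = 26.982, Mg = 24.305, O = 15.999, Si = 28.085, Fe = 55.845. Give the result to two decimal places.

M((Mg0.59Fe0.41)2Si2O6) = 226.637 g/mol, so wt% Fe = 45.793/226.637 × 100 = 20.21%.
M((Mg0.28Fe0.72)3Al2Si3O12) = 471.248 g/mol, so wt% Fe = 120.625/471.248 × 100 = 25.60%.
20.21 − 25.60 = -5.39 pp.

-5.39 percentage points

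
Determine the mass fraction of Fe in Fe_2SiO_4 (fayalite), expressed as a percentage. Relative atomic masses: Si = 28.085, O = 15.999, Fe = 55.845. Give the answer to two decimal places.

54.81 weight percent

Formula mass = 2×55.845 + 1×28.085 + 4×15.999 = 203.771 g/mol, of which 111.690 g is Fe.
So Fe makes up 111.690/203.771 = 0.5481 of the mass, i.e. 54.81%.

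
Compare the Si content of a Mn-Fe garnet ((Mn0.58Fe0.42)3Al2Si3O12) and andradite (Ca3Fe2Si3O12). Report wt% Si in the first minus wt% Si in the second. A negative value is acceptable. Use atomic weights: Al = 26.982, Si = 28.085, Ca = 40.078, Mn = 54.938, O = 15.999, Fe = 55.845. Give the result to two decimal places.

M((Mn0.58Fe0.42)3Al2Si3O12) = 496.164 g/mol, so wt% Si = 84.255/496.164 × 100 = 16.98%.
M(Ca3Fe2Si3O12) = 508.167 g/mol, so wt% Si = 84.255/508.167 × 100 = 16.58%.
16.98 − 16.58 = 0.40 pp.

0.40 percentage points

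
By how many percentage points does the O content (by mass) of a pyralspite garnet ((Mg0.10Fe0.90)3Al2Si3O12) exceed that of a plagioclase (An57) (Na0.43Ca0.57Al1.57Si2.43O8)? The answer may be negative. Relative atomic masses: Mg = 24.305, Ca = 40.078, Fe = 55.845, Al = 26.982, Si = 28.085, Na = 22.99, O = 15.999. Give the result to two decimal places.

First mineral: 191.988 g O in 488.280 g formula = 39.32 wt% O.
Second mineral: 127.992 g O in 271.330 g formula = 47.17 wt% O.
39.32% − 47.17% gives a difference of -7.85 percentage points.

-7.85 percentage points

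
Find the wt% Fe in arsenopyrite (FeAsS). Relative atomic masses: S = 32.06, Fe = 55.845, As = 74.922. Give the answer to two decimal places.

Formula mass = 1·55.845 + 1·74.922 + 1·32.06 = 162.827 g/mol, of which 55.845 g is Fe.
So Fe makes up 55.845/162.827 = 0.3430 of the mass, i.e. 34.30%.

34.30 weight percent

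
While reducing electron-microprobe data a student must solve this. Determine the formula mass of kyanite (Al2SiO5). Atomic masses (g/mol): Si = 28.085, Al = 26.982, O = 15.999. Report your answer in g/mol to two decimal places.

162.04 g/mol

The formula mass is the sum 2(26.982) + 1(28.085) + 5(15.999).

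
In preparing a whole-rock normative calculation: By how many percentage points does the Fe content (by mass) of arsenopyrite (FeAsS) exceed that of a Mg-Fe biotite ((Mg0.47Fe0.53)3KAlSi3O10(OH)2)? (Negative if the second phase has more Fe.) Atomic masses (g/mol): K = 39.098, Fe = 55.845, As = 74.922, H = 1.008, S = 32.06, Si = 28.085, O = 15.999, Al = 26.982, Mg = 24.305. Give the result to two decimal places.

15.30 percentage points

Fe in FeAsS: molar mass 162.827 g/mol; 1×55.845 = 55.845 g → 34.30 wt%.
Fe in (Mg0.47Fe0.53)3KAlSi3O10(OH)2: molar mass 467.403 g/mol; 1.59×55.845 = 88.794 g → 19.00 wt%.
Difference = 34.30 − 19.00 = 15.30 percentage points.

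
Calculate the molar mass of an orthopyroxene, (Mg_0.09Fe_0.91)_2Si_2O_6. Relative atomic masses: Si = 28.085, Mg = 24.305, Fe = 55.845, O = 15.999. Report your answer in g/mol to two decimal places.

258.18 g/mol

Mg: 0.18 × 24.305 = 4.3749
Fe: 1.82 × 55.845 = 101.6379
Si: 2 × 28.085 = 56.1700
O: 6 × 15.999 = 95.9940
Summing the contributions gives the formula mass.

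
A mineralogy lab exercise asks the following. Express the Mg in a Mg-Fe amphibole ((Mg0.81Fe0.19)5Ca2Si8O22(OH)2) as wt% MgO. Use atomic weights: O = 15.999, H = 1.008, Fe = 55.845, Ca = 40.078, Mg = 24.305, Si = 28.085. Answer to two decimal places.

Formula mass = 842.316 g/mol.
4.05 Mg → 4.0500 mol MgO per formula unit; M(MgO) = 40.304, so MgO mass = 163.231 g.
163.231/842.316 × 100 = 19.38 wt%.

19.38 wt%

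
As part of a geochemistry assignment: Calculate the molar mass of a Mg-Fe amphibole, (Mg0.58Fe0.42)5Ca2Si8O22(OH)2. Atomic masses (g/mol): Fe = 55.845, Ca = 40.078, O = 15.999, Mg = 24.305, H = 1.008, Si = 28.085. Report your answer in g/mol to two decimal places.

878.59 g/mol

The formula mass is the sum 2.90·24.305 + 2.10·55.845 + 2·40.078 + 8·28.085 + 24·15.999 + 2·1.008.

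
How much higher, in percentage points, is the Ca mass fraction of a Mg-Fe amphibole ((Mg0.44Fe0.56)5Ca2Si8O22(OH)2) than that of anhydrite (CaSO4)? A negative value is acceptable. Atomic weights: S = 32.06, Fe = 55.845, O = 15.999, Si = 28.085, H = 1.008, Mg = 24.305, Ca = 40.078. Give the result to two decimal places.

-20.54 percentage points

First mineral: 80.156 g Ca in 900.665 g formula = 8.90 wt% Ca.
Second mineral: 40.078 g Ca in 136.134 g formula = 29.44 wt% Ca.
8.90% − 29.44% gives a difference of -20.54 percentage points.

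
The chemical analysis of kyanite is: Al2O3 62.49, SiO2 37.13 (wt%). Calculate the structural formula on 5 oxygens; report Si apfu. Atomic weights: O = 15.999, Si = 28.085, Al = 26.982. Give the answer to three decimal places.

1.005 Si apfu

Al2O3 (M=101.961): mol = 0.61288; Al = 1.22576, O = 1.83864.
SiO2 (M=60.083): mol = 0.61798; Si = 0.61798, O = 1.23596.
ΣO = 3.07460; factor = 5/ΣO = 1.62623.
Si apfu = 0.61798 × 1.62623 = 1.005.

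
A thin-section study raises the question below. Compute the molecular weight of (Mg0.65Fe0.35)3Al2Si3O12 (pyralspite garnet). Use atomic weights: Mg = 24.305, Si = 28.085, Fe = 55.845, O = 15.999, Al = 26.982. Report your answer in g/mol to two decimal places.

436.24 g/mol

The formula mass is the sum 1.95*24.305 + 1.05*55.845 + 2*26.982 + 3*28.085 + 12*15.999.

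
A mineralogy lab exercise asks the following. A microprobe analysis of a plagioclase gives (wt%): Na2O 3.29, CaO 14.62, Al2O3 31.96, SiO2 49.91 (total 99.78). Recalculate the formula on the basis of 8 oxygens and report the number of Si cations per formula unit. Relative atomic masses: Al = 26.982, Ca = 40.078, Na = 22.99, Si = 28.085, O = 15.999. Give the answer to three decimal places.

Na2O: 3.29/61.979 = 0.05308 mol → 0.10616 mol Na, 0.05308 mol O.
CaO: 14.62/56.077 = 0.26071 mol → 0.26071 mol Ca, 0.26071 mol O.
Al2O3: 31.96/101.961 = 0.31345 mol → 0.62690 mol Al, 0.94035 mol O.
SiO2: 49.91/60.083 = 0.83068 mol → 0.83068 mol Si, 1.66136 mol O.
Total oxygen = 2.91550 mol. Normalization factor = 8/2.91550 = 2.74395.
Si per 8 O = 0.83068 × 2.74395 = 2.279.

2.279 Si apfu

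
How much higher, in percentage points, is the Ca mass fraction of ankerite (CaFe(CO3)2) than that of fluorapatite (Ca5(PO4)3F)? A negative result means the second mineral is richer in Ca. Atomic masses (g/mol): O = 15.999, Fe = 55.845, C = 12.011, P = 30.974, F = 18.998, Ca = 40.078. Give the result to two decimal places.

Ca in CaFe(CO3)2: molar mass 215.939 g/mol; 1×40.078 = 40.078 g → 18.56 wt%.
Ca in Ca5(PO4)3F: molar mass 504.298 g/mol; 5×40.078 = 200.390 g → 39.74 wt%.
Difference = 18.56 − 39.74 = -21.18 percentage points.

-21.18 percentage points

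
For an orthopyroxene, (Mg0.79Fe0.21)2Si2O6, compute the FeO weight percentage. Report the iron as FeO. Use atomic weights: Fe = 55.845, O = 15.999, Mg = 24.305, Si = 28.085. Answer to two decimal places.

14.10 wt%

Molar mass of (Mg0.79Fe0.21)2Si2O6 = 1.58×24.305 + 0.42×55.845 + 2×28.085 + 6×15.999 = 214.021 g/mol.
Each formula unit contains 0.42 Fe, equivalent to 0.42/1 = 0.4200 mol FeO.
M(FeO) = 1×55.845 + 1×15.999 = 71.844 g/mol.
Mass of FeO per formula unit = 0.4200 × 71.844 = 30.174 g.
FeO wt% = 30.174 / 214.021 × 100 = 14.10%.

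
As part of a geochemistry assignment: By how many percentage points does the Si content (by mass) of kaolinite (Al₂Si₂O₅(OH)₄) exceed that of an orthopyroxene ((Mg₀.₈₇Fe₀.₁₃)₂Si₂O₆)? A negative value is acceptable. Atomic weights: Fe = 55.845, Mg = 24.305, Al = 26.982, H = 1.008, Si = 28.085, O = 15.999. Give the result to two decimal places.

-5.12 percentage points

First mineral: 56.170 g Si in 258.157 g formula = 21.76 wt% Si.
Second mineral: 56.170 g Si in 208.974 g formula = 26.88 wt% Si.
21.76% − 26.88% gives a difference of -5.12 percentage points.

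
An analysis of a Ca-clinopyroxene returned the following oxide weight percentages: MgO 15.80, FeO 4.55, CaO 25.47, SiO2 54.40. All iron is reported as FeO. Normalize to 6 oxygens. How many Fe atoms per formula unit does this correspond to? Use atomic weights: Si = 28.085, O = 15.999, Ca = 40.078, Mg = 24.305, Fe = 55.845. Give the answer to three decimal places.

0.140 Fe apfu

MgO: 15.80/40.304 = 0.39202 mol → 0.39202 mol Mg, 0.39202 mol O.
FeO: 4.55/71.844 = 0.06333 mol → 0.06333 mol Fe, 0.06333 mol O.
CaO: 25.47/56.077 = 0.45420 mol → 0.45420 mol Ca, 0.45420 mol O.
SiO2: 54.40/60.083 = 0.90541 mol → 0.90541 mol Si, 1.81082 mol O.
Total oxygen = 2.72037 mol. Normalization factor = 6/2.72037 = 2.20558.
Fe per 6 O = 0.06333 × 2.20558 = 0.140.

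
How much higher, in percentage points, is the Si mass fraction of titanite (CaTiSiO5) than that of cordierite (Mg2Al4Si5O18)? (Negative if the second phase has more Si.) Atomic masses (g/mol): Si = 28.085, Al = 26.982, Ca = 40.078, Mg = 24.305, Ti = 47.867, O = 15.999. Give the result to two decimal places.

First mineral: 28.085 g Si in 196.025 g formula = 14.33 wt% Si.
Second mineral: 140.425 g Si in 584.945 g formula = 24.01 wt% Si.
14.33% − 24.01% gives a difference of -9.68 percentage points.

-9.68 percentage points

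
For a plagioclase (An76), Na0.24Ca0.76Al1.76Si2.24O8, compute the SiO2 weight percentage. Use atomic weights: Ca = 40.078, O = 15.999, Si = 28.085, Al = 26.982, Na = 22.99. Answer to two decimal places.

49.05 wt%

Formula mass = 274.368 g/mol.
2.24 Si → 2.2400 mol SiO2 per formula unit; M(SiO2) = 60.083, so SiO2 mass = 134.586 g.
134.586/274.368 × 100 = 49.05 wt%.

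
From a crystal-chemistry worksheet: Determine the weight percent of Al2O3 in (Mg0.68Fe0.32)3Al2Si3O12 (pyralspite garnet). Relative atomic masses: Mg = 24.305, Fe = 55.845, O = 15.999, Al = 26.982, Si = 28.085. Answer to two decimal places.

23.53 wt%

Formula mass = 433.400 g/mol.
2 Al → 1.0000 mol Al2O3 per formula unit; M(Al2O3) = 101.961, so Al2O3 mass = 101.961 g.
101.961/433.400 × 100 = 23.53 wt%.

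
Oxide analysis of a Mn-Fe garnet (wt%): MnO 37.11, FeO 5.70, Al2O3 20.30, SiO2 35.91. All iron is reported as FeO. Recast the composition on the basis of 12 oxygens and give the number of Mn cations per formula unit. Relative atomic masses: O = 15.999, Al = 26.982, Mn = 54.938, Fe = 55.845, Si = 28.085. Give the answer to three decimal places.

MnO: 37.11/70.937 = 0.52314 mol → 0.52314 mol Mn, 0.52314 mol O.
FeO: 5.70/71.844 = 0.07934 mol → 0.07934 mol Fe, 0.07934 mol O.
Al2O3: 20.30/101.961 = 0.19910 mol → 0.39820 mol Al, 0.59730 mol O.
SiO2: 35.91/60.083 = 0.59767 mol → 0.59767 mol Si, 1.19534 mol O.
Total oxygen = 2.39512 mol. Normalization factor = 12/2.39512 = 5.01019.
Mn per 12 O = 0.52314 × 5.01019 = 2.621.

2.621 Mn apfu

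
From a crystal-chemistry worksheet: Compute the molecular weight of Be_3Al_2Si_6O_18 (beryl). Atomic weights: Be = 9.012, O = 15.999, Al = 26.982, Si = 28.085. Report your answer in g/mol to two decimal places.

537.49 g/mol

M = 3×9.012 + 2×26.982 + 6×28.085 + 18×15.999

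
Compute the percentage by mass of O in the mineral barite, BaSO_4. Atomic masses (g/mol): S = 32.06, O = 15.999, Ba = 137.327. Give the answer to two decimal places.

27.42 wt%

Molar mass of BaSO_4: 1*137.327 + 1*32.06 + 4*15.999 = 233.383 g/mol.
Mass of O per formula unit: 4 × 15.999 = 63.996 g.
Weight fraction O = 63.996 / 233.383 = 0.2742.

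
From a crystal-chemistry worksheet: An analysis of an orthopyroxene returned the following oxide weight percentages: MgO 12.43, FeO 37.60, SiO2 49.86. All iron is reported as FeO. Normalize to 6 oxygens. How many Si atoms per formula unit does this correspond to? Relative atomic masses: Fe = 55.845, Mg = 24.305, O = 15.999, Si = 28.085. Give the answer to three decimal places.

1.998 Si apfu

12.43 wt% MgO ÷ 40.304 g/mol = 0.30841 mol, giving 0.30841 Mg and 0.30841 O.
37.60 wt% FeO ÷ 71.844 g/mol = 0.52336 mol, giving 0.52336 Fe and 0.52336 O.
49.86 wt% SiO2 ÷ 60.083 g/mol = 0.82985 mol, giving 0.82985 Si and 1.65970 O.
Oxygen sums to 2.49147; scaling by 6/2.49147 = 2.40822 puts the formula on 6 O.
Si: 0.82985 × 2.40822 = 1.998 atoms per formula unit.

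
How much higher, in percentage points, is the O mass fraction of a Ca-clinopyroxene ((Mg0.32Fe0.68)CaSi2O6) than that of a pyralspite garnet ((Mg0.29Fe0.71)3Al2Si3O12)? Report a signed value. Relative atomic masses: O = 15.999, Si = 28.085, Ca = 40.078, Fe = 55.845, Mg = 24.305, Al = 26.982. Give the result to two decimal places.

O in (Mg0.32Fe0.68)CaSi2O6: molar mass 237.994 g/mol; 6×15.999 = 95.994 g → 40.33 wt%.
O in (Mg0.29Fe0.71)3Al2Si3O12: molar mass 470.302 g/mol; 12×15.999 = 191.988 g → 40.82 wt%.
Difference = 40.33 − 40.82 = -0.49 percentage points.

-0.49 percentage points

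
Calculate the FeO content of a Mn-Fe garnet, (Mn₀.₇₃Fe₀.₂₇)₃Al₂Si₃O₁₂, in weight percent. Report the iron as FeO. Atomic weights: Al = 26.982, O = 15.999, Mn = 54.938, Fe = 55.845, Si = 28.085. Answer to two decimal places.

Molar mass of (Mn₀.₇₃Fe₀.₂₇)₃Al₂Si₃O₁₂ = 2.19*54.938 + 0.81*55.845 + 2*26.982 + 3*28.085 + 12*15.999 = 495.756 g/mol.
Each formula unit contains 0.81 Fe, equivalent to 0.81/1 = 0.8100 mol FeO.
M(FeO) = 1×55.845 + 1×15.999 = 71.844 g/mol.
Mass of FeO per formula unit = 0.8100 × 71.844 = 58.194 g.
FeO wt% = 58.194 / 495.756 × 100 = 11.74%.

11.74 wt%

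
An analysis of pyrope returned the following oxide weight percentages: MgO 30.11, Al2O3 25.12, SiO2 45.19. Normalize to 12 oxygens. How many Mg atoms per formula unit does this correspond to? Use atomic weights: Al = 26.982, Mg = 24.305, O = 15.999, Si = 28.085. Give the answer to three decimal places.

2.998 Mg apfu

30.11 wt% MgO ÷ 40.304 g/mol = 0.74707 mol, giving 0.74707 Mg and 0.74707 O.
25.12 wt% Al2O3 ÷ 101.961 g/mol = 0.24637 mol, giving 0.49274 Al and 0.73911 O.
45.19 wt% SiO2 ÷ 60.083 g/mol = 0.75213 mol, giving 0.75213 Si and 1.50426 O.
Oxygen sums to 2.99044; scaling by 12/2.99044 = 4.01279 puts the formula on 12 O.
Mg: 0.74707 × 4.01279 = 2.998 atoms per formula unit.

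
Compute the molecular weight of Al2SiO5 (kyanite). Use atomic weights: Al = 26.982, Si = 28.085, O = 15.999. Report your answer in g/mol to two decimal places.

The formula mass is the sum 2×26.982 + 1×28.085 + 5×15.999.

162.04 g/mol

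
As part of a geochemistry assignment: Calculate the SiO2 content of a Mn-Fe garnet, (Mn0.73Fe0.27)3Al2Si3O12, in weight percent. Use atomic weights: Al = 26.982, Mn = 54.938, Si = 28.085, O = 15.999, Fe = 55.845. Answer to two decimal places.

M((Mn0.73Fe0.27)3Al2Si3O12) = 495.756 g/mol; M(SiO2) = 60.083 g/mol.
Moles SiO2 per formula unit = 3 Si ÷ 1 = 3.0000.
SiO2 fraction = (3.0000 × 60.083) / 495.756 = 180.249/495.756 = 0.3636.

36.36 wt%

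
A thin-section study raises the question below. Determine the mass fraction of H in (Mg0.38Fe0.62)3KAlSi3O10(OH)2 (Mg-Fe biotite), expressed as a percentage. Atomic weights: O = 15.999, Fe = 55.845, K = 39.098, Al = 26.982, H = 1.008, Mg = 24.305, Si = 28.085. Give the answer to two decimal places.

0.42 wt%

M((Mg0.38Fe0.62)3KAlSi3O10(OH)2) = 475.918 g/mol.
H contributes 2 × 1.008 = 2.016 g per mole.
2.016/475.918 = 0.0042 → 0.42%.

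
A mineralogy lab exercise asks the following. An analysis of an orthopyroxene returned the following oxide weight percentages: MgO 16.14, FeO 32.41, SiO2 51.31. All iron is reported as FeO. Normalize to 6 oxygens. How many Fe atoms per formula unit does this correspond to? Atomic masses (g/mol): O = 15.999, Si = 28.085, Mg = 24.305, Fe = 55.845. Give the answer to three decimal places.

1.057 Fe apfu

MgO: 16.14/40.304 = 0.40046 mol → 0.40046 mol Mg, 0.40046 mol O.
FeO: 32.41/71.844 = 0.45112 mol → 0.45112 mol Fe, 0.45112 mol O.
SiO2: 51.31/60.083 = 0.85399 mol → 0.85399 mol Si, 1.70798 mol O.
Total oxygen = 2.55956 mol. Normalization factor = 6/2.55956 = 2.34415.
Fe per 6 O = 0.45112 × 2.34415 = 1.057.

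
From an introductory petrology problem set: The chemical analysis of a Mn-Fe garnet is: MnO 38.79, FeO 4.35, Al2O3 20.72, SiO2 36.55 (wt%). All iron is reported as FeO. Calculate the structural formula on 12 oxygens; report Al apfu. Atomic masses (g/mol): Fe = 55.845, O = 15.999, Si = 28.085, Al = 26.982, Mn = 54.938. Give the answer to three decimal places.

MnO (M=70.937): mol = 0.54682; Mn = 0.54682, O = 0.54682.
FeO (M=71.844): mol = 0.06055; Fe = 0.06055, O = 0.06055.
Al2O3 (M=101.961): mol = 0.20321; Al = 0.40642, O = 0.60963.
SiO2 (M=60.083): mol = 0.60833; Si = 0.60833, O = 1.21666.
ΣO = 2.43366; factor = 12/ΣO = 4.93084.
Al apfu = 0.40642 × 4.93084 = 2.004.

2.004 Al apfu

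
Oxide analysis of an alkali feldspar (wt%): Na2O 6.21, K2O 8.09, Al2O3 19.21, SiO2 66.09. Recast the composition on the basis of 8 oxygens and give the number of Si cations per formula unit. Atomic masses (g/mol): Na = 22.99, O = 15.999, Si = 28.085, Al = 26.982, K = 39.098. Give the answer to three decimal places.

2.982 Si apfu

6.21 wt% Na2O ÷ 61.979 g/mol = 0.10020 mol, giving 0.20040 Na and 0.10020 O.
8.09 wt% K2O ÷ 94.195 g/mol = 0.08589 mol, giving 0.17178 K and 0.08589 O.
19.21 wt% Al2O3 ÷ 101.961 g/mol = 0.18841 mol, giving 0.37682 Al and 0.56523 O.
66.09 wt% SiO2 ÷ 60.083 g/mol = 1.09998 mol, giving 1.09998 Si and 2.19996 O.
Oxygen sums to 2.95128; scaling by 8/2.95128 = 2.71069 puts the formula on 8 O.
Si: 1.09998 × 2.71069 = 2.982 atoms per formula unit.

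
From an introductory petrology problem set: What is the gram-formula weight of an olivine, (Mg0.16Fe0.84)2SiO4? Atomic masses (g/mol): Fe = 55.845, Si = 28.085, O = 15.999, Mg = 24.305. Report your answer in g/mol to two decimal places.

193.68 g/mol

Mg: 0.32 × 24.305 = 7.7776
Fe: 1.68 × 55.845 = 93.8196
Si: 1 × 28.085 = 28.0850
O: 4 × 15.999 = 63.9960
Summing the contributions gives the formula mass.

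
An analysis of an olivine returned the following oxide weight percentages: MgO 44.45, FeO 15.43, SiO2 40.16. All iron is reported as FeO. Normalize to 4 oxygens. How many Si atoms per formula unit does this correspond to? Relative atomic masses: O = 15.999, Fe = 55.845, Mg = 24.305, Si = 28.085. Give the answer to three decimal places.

MgO (M=40.304): mol = 1.10287; Mg = 1.10287, O = 1.10287.
FeO (M=71.844): mol = 0.21477; Fe = 0.21477, O = 0.21477.
SiO2 (M=60.083): mol = 0.66841; Si = 0.66841, O = 1.33682.
ΣO = 2.65446; factor = 4/ΣO = 1.50690.
Si apfu = 0.66841 × 1.50690 = 1.007.

1.007 Si apfu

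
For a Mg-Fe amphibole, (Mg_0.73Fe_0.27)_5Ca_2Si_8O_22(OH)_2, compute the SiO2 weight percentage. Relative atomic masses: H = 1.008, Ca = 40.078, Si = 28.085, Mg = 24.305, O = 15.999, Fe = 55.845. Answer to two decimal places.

Molar mass of (Mg_0.73Fe_0.27)_5Ca_2Si_8O_22(OH)_2 = 3.65·24.305 + 1.35·55.845 + 2·40.078 + 8·28.085 + 24·15.999 + 2·1.008 = 854.932 g/mol.
Each formula unit contains 8 Si, equivalent to 8/1 = 8.0000 mol SiO2.
M(SiO2) = 1×28.085 + 2×15.999 = 60.083 g/mol.
Mass of SiO2 per formula unit = 8.0000 × 60.083 = 480.664 g.
SiO2 wt% = 480.664 / 854.932 × 100 = 56.22%.

56.22 wt%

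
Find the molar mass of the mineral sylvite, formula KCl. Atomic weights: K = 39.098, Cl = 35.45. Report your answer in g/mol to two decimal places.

74.55 g/mol

The formula mass is the sum 1(39.098) + 1(35.45).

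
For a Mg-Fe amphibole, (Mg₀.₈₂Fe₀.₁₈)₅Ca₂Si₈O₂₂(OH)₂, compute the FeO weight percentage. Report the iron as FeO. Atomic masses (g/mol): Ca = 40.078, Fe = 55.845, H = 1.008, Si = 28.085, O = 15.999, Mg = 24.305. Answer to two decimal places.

Molar mass of (Mg₀.₈₂Fe₀.₁₈)₅Ca₂Si₈O₂₂(OH)₂ = 4.10·24.305 + 0.90·55.845 + 2·40.078 + 8·28.085 + 24·15.999 + 2·1.008 = 840.739 g/mol.
Each formula unit contains 0.90 Fe, equivalent to 0.90/1 = 0.9000 mol FeO.
M(FeO) = 1×55.845 + 1×15.999 = 71.844 g/mol.
Mass of FeO per formula unit = 0.9000 × 71.844 = 64.660 g.
FeO wt% = 64.660 / 840.739 × 100 = 7.69%.

7.69 wt%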